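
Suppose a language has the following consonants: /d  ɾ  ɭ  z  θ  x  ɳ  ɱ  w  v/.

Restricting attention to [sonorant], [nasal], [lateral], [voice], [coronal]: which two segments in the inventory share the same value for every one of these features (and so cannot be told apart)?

/z/ (voiced alveolar fricative) and /d/ (voiced alveolar stop) are both [−sonorant], [−nasal], [−lateral], [+voice], [+coronal], so none of the listed features separates them. (They do differ in [continuant] and [strident], which are not among the given features.) Every other pair in the inventory differs on at least one listed feature.

z, d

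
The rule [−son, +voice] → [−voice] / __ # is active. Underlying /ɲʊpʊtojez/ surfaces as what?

[ɲʊpʊtojes]

/z/ satisfies [−son, +voice] and sits in __ #. The [−voice] counterpart of the voiced alveolar fricative is /s/. Other segments in /ɲʊpʊtojez/ either fail the structural description or are not in the environment, so the surface form is [ɲʊpʊtojes].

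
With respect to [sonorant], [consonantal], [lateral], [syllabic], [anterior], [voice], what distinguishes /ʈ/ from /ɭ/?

/ʈ/ (voiceless retroflex stop) and /ɭ/ (retroflex lateral approximant) agree on [+consonantal], [−syllabic], [−anterior]. They differ on [sonorant] (/ʈ/ [−], /ɭ/ [+]), [voice] (/ʈ/ [−], /ɭ/ [+]), [lateral] (/ʈ/ [−], /ɭ/ [+]).

[sonorant], [voice], [lateral]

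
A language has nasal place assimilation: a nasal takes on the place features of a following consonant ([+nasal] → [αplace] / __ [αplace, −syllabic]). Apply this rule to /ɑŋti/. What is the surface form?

[ɑnti]

The only nasal preceding a consonant is /ŋ/ before /t/. /t/ is [+coronal], so /ŋ/ → /n/, giving [ɑnti].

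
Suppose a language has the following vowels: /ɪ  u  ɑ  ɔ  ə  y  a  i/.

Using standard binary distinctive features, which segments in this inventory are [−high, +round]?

ɔ

Checking each segment against [−high], [+round]: /ɔ/ (mid back rounded lax vowel) satisfies every feature; every other segment in the inventory fails at least one.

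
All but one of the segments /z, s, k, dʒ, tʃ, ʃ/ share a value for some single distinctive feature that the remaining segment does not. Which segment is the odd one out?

[strident] (equivalently [coronal], [dorsal]) groups all but one: /tʃ, dʒ, z, ʃ, s/ share [+strident] while /k/ (voiceless velar stop) alone is [−strident]. Removing any other segment would not leave a single-feature class that excludes it.

k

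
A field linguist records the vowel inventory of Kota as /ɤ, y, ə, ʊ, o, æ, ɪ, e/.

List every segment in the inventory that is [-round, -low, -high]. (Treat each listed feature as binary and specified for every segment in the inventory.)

Checking each segment against [-round], [-low], [-high]: /ɤ/ (mid back unrounded tense vowel), /ə/ (mid central vowel (schwa)), /e/ (mid front unrounded tense vowel) satisfy every feature; every other segment in the inventory fails at least one.

ɤ, ə, e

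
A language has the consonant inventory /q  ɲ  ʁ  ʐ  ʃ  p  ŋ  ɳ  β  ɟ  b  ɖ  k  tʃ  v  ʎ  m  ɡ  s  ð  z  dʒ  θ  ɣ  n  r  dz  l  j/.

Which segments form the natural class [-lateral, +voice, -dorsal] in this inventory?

The [-lateral] segments are /q, ɲ, ʁ, ʐ, ʃ, p, ŋ, ɳ, β, ɟ, b, ɖ, k, tʃ, v, m, ɡ, s, ð, z, dʒ, θ, ɣ, n, r, dz, j/.
Among these, [+voice] gives /ɲ, ʁ, ʐ, ŋ, ɳ, β, ɟ, b, ɖ, v, m, ɡ, ð, z, dʒ, ɣ, n, r, dz, j/.
Among these, [-dorsal] leaves /ʐ, ɳ, β, b, ɖ, v, m, ð, z, dʒ, n, r, dz/.

ʐ, ɳ, β, b, ɖ, v, m, ð, z, dʒ, n, r, dz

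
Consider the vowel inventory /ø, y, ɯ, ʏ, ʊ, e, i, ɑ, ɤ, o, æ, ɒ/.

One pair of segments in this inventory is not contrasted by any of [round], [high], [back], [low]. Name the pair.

y, ʏ

/y/ (high front rounded tense vowel) and /ʏ/ (high front rounded lax vowel) are both [+round], [+high], [-back], [-low], so none of the listed features separates them. (They do differ in [tense], which is not among the given features.) Every other pair in the inventory differs on at least one listed feature.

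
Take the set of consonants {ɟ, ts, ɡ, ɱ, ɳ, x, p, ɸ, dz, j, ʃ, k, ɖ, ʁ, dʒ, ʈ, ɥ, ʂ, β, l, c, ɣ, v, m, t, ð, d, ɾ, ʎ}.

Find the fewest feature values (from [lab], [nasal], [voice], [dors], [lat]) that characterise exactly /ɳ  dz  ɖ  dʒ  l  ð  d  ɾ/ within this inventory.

[+voice, -lab, -dors]

The class [+voice], [-labial], [-dorsal] has exactly /ɳ, dz, ɖ, dʒ, l, ð, d, ɾ/ as its extension in this inventory. No smaller conjunction from the listed features achieves this: [-labial, -dorsal] alone would also admit /ts, ʃ, ʈ, ʂ, …/; [+voice, -dorsal] alone would also admit /ɱ, β, v, m/; [+voice, -labial] alone would also admit /ɟ, ɡ, j, ʁ, …/; and checking the remaining two-feature bundles turns up none with this extension.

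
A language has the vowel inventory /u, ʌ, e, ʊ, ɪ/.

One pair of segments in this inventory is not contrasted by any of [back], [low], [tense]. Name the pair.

ʌ, ʊ

/ʌ/ (mid back unrounded lax vowel) and /ʊ/ (high back rounded lax vowel) are both [+back], [−low], [−tense], so none of the listed features separates them. (They do differ in [labial], [round] and [high], which are not among the given features.) Every other pair in the inventory differs on at least one listed feature.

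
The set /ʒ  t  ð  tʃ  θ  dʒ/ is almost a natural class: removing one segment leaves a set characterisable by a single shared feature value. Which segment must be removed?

t

[distributed] groups all but one: /ʒ, dʒ, tʃ, ð, θ/ share [+distributed] while /t/ (voiceless alveolar stop) alone is [−distributed]. Removing any other segment would not leave a single-feature class that excludes it.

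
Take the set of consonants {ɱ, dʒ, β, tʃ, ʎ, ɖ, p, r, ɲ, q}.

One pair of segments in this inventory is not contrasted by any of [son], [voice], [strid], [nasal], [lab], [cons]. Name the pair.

Both /r/ and /ʎ/ are [+sonorant], [+voice], [-strident], [-nasal], [-labial], [+consonantal]. Since the list omits [lateral] and [dorsal] — which do distinguish the alveolar trill from the palatal lateral approximant — this pair collapses; all other pairs remain distinct.

r, ʎ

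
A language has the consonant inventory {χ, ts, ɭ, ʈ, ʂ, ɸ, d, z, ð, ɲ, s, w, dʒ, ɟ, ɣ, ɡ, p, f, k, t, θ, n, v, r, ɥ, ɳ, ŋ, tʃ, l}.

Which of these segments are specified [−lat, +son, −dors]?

n, r, ɳ

Checking each segment against [−lateral], [+sonorant], [−dorsal]: /n/ (alveolar nasal), /r/ (alveolar trill), /ɳ/ (retroflex nasal) satisfy every feature; every other segment in the inventory fails at least one.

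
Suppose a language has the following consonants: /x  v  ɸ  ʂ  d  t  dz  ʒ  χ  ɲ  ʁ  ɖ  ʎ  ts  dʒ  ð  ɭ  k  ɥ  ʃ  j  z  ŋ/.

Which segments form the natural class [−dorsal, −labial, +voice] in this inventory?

d, dz, ʒ, ɖ, dʒ, ð, ɭ, z

First, the [−dorsal] segments are /v, ɸ, ʂ, d, t, dz, ʒ, ɖ, ts, dʒ, ð, ɭ, ʃ, z/.
Then [−labial] gives /ʂ, d, t, dz, ʒ, ɖ, ts, dʒ, ð, ɭ, ʃ, z/.
Then [+voice] leaves /d, dz, ʒ, ɖ, dʒ, ð, ɭ, z/.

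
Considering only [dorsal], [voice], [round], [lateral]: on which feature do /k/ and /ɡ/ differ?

[voice]

/k/ is the voiceless velar stop and /ɡ/ is the voiced velar stop. Both are [+dorsal], [−round], [−lateral]. /k/ is [−voice] while /ɡ/ is [+voice], so the distinguishing feature is [voice].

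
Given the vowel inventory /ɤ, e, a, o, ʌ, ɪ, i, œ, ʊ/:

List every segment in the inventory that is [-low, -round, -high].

Checking each segment against [-low], [-round], [-high]: /ɤ/ (mid back unrounded tense vowel), /e/ (mid front unrounded tense vowel), /ʌ/ (mid back unrounded lax vowel) satisfy every feature; every other segment in the inventory fails at least one.

ɤ, e, ʌ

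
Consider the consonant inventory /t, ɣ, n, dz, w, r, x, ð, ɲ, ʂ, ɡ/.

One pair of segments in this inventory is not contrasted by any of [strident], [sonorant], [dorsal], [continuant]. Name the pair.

x, ɣ

On the given features, /x/ and /ɣ/ have an identical profile: [-strident], [-sonorant], [+dorsal], [+continuant]. No other two segments in the inventory coincide on all 4 features. (They do differ in [voice], which is not among the given features.)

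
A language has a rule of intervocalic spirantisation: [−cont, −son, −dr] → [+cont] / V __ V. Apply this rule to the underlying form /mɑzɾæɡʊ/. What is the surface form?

The only segment in the rule's environment that also matches [−cont, −son, −dr] is /ɡ/. Applying [+continuant] turns the voiced velar stop into /ɣ/ (voiced velar fricative), giving [mɑzɾæɣʊ].

[mɑzɾæɣʊ]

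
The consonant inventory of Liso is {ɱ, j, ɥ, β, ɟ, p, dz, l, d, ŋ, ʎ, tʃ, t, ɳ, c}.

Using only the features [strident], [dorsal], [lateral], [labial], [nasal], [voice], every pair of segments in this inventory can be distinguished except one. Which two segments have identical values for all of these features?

/j/ (palatal glide) and /ɟ/ (voiced palatal stop) are both [−strident], [+dorsal], [−lateral], [−labial], [−nasal], [+voice], so none of the listed features separates them. (They do differ in [sonorant] and [continuant], which are not among the given features.) Every other pair in the inventory differs on at least one listed feature.

j, ɟ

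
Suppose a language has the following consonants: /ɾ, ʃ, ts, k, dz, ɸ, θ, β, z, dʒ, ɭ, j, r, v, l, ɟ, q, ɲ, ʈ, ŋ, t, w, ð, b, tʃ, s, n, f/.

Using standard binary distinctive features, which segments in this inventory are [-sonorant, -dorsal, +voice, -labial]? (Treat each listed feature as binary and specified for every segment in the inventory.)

Eliminate segments failing any feature: /ɾ, ɭ, j, r, l, ɲ, ŋ, w, n/ are [+sonorant]; /ʃ, ts, ɸ, θ, ʈ, t, tʃ, s, f/ are [-voice]; /k, ɟ, q/ are [+dorsal]; /β, v, b/ are [+labial]. The remaining /dz, z, dʒ, ð/ satisfy [-sonorant], [-dorsal], [+voice], [-labial].

dz, z, dʒ, ð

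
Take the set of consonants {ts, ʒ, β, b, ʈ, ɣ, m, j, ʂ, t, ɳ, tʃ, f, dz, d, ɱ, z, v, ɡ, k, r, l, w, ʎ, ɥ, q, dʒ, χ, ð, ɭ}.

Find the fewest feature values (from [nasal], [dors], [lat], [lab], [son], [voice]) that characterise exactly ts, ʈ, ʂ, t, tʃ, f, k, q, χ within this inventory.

[-voice]

The target set is precisely the extension of [-voice] in this inventory.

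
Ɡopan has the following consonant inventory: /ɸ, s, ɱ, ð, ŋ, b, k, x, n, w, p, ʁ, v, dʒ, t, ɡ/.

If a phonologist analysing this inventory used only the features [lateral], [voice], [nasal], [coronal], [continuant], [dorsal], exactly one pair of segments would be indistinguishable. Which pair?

/w/ (labial-velar glide) and /ʁ/ (voiced uvular fricative) are both [-lateral], [+voice], [-nasal], [-coronal], [+continuant], [+dorsal], so none of the listed features separates them. (They do differ in [labial], [round] and [high], which are not among the given features.) Every other pair in the inventory differs on at least one listed feature.

w, ʁ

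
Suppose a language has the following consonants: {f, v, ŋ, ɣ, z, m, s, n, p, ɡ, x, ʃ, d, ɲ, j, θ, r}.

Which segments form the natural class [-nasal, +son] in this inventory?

j, r

Eliminate segments failing any feature: /f, v, ɣ, z, s, p, ɡ, x, ʃ, d, θ/ are [-sonorant]; /ŋ, m, n, ɲ/ are [+nasal]. The remaining /j, r/ satisfy [-nasal], [+sonorant].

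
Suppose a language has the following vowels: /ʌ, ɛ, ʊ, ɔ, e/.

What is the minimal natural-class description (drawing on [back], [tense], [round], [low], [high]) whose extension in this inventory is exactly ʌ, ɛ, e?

[−round]

The target set is precisely the extension of [−round] in this inventory.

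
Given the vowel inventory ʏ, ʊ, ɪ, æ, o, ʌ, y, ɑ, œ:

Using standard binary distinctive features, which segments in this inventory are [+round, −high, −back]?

œ

Eliminate segments failing any feature: /ʏ, ʊ, y/ are [+high]; /ɪ, æ, ʌ, ɑ/ are [−round]; /o/ is [+back]. The remaining /œ/ satisfy [+round], [−high], [−back].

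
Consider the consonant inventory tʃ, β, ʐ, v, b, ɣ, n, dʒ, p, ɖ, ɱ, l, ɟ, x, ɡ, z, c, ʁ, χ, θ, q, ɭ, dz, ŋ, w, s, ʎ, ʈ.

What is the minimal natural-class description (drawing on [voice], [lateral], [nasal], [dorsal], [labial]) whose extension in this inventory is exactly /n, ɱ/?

Every target segment is [+nasal], [−dorsal]; each remaining inventory member fails at least one of these. Each conjunct is needed — [−dorsal] alone would also admit /tʃ, β, ʐ, v, …/; [+nasal] alone would also admit /ŋ/ — and no other single listed feature has exactly this extension, so two is the minimum.

[+nasal, −dorsal]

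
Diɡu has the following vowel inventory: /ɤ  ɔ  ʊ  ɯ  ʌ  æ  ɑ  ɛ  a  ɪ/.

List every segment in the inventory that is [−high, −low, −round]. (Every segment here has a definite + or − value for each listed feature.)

Checking each segment against [−high], [−low], [−round]: /ɤ/ (mid back unrounded tense vowel), /ʌ/ (mid back unrounded lax vowel), /ɛ/ (mid front unrounded lax vowel) satisfy every feature; every other segment in the inventory fails at least one.

ɤ, ʌ, ɛ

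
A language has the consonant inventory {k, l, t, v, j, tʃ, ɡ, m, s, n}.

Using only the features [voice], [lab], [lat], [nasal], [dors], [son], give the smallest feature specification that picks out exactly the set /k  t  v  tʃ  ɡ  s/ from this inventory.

Every target segment is [−sonorant] and no other inventory member is, so one feature is enough.

[−son]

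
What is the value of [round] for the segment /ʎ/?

[−round]

As the palatal lateral approximant, /ʎ/ is [−round].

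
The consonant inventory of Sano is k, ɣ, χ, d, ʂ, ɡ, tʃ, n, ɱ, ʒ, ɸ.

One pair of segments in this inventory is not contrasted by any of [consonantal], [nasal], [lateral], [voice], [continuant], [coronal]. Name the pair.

χ, ɸ

/χ/ (voiceless uvular fricative) and /ɸ/ (voiceless bilabial fricative) are both [+consonantal], [-nasal], [-lateral], [-voice], [+continuant], [-coronal], so none of the listed features separates them. (They do differ in [labial] and [dorsal], which are not among the given features.) Every other pair in the inventory differs on at least one listed feature.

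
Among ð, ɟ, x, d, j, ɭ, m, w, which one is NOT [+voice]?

/x/ is the voiceless velar fricative, which is [-voice]; the rest — /w, d, ð, ɭ, ɟ, m, j/ — are [+voice].

x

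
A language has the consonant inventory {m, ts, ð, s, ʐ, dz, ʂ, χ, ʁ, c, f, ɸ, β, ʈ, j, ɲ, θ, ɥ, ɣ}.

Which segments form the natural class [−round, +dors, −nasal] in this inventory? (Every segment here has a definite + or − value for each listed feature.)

χ, ʁ, c, j, ɣ

Eliminate segments failing any feature: /m, ts, ð, s, ʐ, dz, ʂ, f, ɸ, β, ʈ, θ/ are [−dorsal]; /ɲ/ is [+nasal]; /ɥ/ is [+round]. The remaining /χ, ʁ, c, j, ɣ/ satisfy [−round], [+dorsal], [−nasal].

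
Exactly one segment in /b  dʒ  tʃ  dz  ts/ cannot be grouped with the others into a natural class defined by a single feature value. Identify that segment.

The remaining segments after removing /b/ share [+delayed release]; /b/ (voiced bilabial stop) is [−delayed release]. For every other candidate removal, the leftover set fails to share any single feature value that the removed segment lacks.

b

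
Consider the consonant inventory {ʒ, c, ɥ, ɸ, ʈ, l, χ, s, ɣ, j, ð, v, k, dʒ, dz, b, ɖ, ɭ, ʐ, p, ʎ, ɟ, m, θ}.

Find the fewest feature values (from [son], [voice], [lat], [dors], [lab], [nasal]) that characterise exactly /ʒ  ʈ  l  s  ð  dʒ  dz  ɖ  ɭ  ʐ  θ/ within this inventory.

Every target segment is [-labial], [-dorsal]; each remaining inventory member fails at least one of these. Each conjunct is needed — [-dorsal] alone would also admit /ɸ, v, b, p, …/; [-labial] alone would also admit /c, χ, ɣ, j, …/ — and no other single listed feature has exactly this extension, so two is the minimum.

[-lab, -dors]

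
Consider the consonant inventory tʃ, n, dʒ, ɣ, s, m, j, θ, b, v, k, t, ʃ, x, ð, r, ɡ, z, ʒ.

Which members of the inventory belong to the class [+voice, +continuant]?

Checking each segment against [+voice], [+continuant]: /ɣ/ (voiced velar fricative), /j/ (palatal glide), /v/ (voiced labiodental fricative), /ð/ (voiced dental fricative), /r/ (alveolar trill), /z/ (voiced alveolar fricative), among others, satisfy every feature; every other segment in the inventory fails at least one.

ɣ, j, v, ð, r, z, ʒ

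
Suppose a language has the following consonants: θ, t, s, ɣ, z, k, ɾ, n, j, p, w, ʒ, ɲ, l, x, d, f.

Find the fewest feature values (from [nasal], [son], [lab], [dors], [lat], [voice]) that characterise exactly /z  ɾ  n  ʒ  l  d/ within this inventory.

[+voice, -dors]

Every target segment is [+voice], [-dorsal]; each remaining inventory member fails at least one of these. Each conjunct is needed — [-dorsal] alone would also admit /θ, t, s, p, …/; [+voice] alone would also admit /ɣ, j, w, ɲ/ — and no other single listed feature has exactly this extension, so two is the minimum.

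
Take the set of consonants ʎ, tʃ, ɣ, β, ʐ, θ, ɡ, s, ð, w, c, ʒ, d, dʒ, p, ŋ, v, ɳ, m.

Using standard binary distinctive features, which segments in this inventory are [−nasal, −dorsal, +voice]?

Checking each segment against [−nasal], [−dorsal], [+voice]: /β/ (voiced bilabial fricative), /ʐ/ (voiced retroflex fricative), /ð/ (voiced dental fricative), /ʒ/ (voiced postalveolar fricative), /d/ (voiced alveolar stop), /dʒ/ (voiced postalveolar affricate), among others, satisfy every feature; every other segment in the inventory fails at least one.

β, ʐ, ð, ʒ, d, dʒ, v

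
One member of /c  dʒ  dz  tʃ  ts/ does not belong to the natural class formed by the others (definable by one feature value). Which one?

The remaining segments after removing /c/ share [+delayed release]; /c/ (voiceless palatal stop) is [-delayed release]. For every other candidate removal, the leftover set fails to share any single feature value that the removed segment lacks.

c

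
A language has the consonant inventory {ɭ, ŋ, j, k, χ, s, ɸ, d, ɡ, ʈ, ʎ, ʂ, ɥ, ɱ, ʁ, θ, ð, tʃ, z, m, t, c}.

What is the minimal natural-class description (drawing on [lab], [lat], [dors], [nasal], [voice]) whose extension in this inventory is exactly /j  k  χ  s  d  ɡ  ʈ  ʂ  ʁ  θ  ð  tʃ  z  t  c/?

Every target segment is [-nasal], [-lateral], [-labial]; each remaining inventory member fails at least one of these. Each conjunct is needed — [-lateral, -labial] alone would also admit /ŋ/; [-nasal, -labial] alone would also admit /ɭ, ʎ/; [-nasal, -lateral] alone would also admit /ɸ, ɥ/ — and no other combination of two listed features has exactly this extension, so three is the minimum.

[-nasal, -lat, -lab]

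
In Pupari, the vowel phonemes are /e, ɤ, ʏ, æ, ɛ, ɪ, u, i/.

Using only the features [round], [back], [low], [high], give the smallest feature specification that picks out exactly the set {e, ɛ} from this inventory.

Every target segment is [−high], [−low], [−back]; each remaining inventory member fails at least one of these. Each conjunct is needed — [−low, −back] alone would also admit /ʏ, ɪ, i/; [−high, −back] alone would also admit /æ/; [−high, −low] alone would also admit /ɤ/ — and no other combination of two listed features has exactly this extension, so three is the minimum.

[−high, −low, −back]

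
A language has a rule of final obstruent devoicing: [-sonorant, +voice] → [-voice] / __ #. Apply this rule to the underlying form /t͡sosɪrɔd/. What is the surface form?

Only the final segment /d/ is both word-final and matches the structural description. It is a voiced alveolar stop, so [-sonorant, +voice] holds; changing it to [-voice] with all other features held fixed yields /t/ (voiceless alveolar stop). No other segment meets both the structural description and the environment, so the output is [t͡sosɪrɔt].

[t͡sosɪrɔt]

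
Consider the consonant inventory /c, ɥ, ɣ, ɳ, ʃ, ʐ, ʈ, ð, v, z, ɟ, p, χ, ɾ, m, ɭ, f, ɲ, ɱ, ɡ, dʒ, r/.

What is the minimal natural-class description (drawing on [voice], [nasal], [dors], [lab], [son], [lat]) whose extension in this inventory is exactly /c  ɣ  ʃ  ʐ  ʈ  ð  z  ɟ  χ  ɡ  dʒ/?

/c, ɣ, ʃ, ʐ, ʈ, ð, z, ɟ, χ, ɡ, dʒ/ are all [-sonorant], [-labial], and no other segment in the inventory matches both values. Dropping any one of them over-generates: [-labial] alone would also admit /ɳ, ɾ, ɭ, ɲ, …/; [-sonorant] alone would also admit /v, p, f/. No other single listed feature picks out exactly this set either, so fewer than two features will not do.

[-son, -lab]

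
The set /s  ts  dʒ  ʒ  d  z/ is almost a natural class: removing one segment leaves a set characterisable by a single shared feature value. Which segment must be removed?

[strident] groups all but one: /ʒ, s, ts, z, dʒ/ share [+strident] while /d/ (voiced alveolar stop) alone is [-strident]. Removing any other segment would not leave a single-feature class that excludes it.

d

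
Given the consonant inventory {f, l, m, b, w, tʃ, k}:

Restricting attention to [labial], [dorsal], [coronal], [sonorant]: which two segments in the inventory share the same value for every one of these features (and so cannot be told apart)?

f, b

On the given features, /f/ and /b/ have an identical profile: [+labial], [-dorsal], [-coronal], [-sonorant]. No other two segments in the inventory coincide on all 4 features. (They do differ in [voice] and [continuant], which are not among the given features.)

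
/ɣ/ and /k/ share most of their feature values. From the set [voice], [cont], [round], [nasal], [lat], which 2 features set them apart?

[voice], [continuant]

/ɣ/ is the voiced velar fricative and /k/ is the voiceless velar stop. Both are [-round], [-nasal], [-lateral]. /ɣ/ is [+voice] while /k/ is [-voice]; /ɣ/ is [+continuant] while /k/ is [-continuant], so the distinguishing features are [voice], [continuant].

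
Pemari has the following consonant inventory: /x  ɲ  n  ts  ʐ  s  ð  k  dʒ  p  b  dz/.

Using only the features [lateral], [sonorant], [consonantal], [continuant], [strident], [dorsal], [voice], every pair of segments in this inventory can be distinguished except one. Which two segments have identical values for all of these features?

/dz/ (voiced alveolar affricate) and /dʒ/ (voiced postalveolar affricate) are both [−lateral], [−sonorant], [+consonantal], [−continuant], [+strident], [−dorsal], [+voice], so none of the listed features separates them. (They do differ in [anterior] and [distributed], which are not among the given features.) Every other pair in the inventory differs on at least one listed feature.

dz, dʒ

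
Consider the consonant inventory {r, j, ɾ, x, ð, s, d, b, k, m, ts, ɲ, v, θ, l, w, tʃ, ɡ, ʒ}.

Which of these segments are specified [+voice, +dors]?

j, ɲ, w, ɡ

Checking each segment against [+voice], [+dorsal]: /j/ (palatal glide), /ɲ/ (palatal nasal), /w/ (labial-velar glide), /ɡ/ (voiced velar stop) satisfy every feature; every other segment in the inventory fails at least one.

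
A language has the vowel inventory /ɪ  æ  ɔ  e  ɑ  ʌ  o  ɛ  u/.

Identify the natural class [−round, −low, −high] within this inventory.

Eliminate segments failing any feature: /ɪ/ is [+high]; /æ, ɑ/ are [+low]; /ɔ, o, u/ are [+round]. The remaining /e, ʌ, ɛ/ satisfy [−round], [−low], [−high].

e, ʌ, ɛ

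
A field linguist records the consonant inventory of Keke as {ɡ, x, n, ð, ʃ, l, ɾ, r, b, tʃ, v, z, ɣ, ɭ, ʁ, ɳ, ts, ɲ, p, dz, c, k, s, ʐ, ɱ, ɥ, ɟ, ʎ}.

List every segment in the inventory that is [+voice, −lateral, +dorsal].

Eliminate segments failing any feature: /x, ʃ, tʃ, ts, p, c, k, s/ are [−voice]; /n, ð, ɾ, r, b, v, z, ɳ, dz, ʐ, ɱ/ are [−dorsal]; /l, ɭ, ʎ/ are [+lateral]. The remaining /ɡ, ɣ, ʁ, ɲ, ɥ, ɟ/ satisfy [+voice], [−lateral], [+dorsal].

ɡ, ɣ, ʁ, ɲ, ɥ, ɟ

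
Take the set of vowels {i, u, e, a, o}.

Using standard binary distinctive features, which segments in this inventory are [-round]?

i, e, a

The feature [round] marks segments produced with lip rounding. In this inventory /i, e, a/ lack that property, so they are [-round]; /u, o/ are [+round].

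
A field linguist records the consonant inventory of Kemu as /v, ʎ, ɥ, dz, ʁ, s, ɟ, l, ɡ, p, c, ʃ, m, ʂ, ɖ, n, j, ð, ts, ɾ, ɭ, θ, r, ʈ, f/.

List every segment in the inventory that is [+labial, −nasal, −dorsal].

v, p, f

Checking each segment against [+labial], [−nasal], [−dorsal]: /v/ (voiced labiodental fricative), /p/ (voiceless bilabial stop), /f/ (voiceless labiodental fricative) satisfy every feature; every other segment in the inventory fails at least one.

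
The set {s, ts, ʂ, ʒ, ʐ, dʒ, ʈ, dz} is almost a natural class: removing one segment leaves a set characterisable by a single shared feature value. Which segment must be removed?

The remaining segments after removing /ʈ/ share [+strident]; /ʈ/ (voiceless retroflex stop) is [−strident]. For every other candidate removal, the leftover set fails to share any single feature value that the removed segment lacks.

ʈ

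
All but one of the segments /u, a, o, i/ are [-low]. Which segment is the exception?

a

/a/ is the low unrounded vowel, which is [+low]; the rest — /o, i, u/ — are [-low].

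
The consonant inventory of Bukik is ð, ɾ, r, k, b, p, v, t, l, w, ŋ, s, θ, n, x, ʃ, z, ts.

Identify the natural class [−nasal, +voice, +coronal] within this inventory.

ð, ɾ, r, l, z

Checking each segment against [−nasal], [+voice], [+coronal]: /ð/ (voiced dental fricative), /ɾ/ (alveolar tap), /r/ (alveolar trill), /l/ (alveolar lateral approximant), /z/ (voiced alveolar fricative) satisfy every feature; every other segment in the inventory fails at least one.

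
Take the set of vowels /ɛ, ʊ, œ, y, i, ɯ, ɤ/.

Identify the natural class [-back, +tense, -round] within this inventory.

Eliminate segments failing any feature: /ɛ, œ/ are [-tense]; /ʊ, ɯ, ɤ/ are [+back]; /y/ is [+round]. The remaining /i/ satisfy [-back], [+tense], [-round].

i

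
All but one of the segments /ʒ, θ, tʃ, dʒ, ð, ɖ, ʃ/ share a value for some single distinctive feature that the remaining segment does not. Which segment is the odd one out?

ɖ

/tʃ, ʒ, dʒ, ð, θ, ʃ/ are all [+distributed], but /ɖ/ (voiced retroflex stop) is [-distributed]. No other single segment can be removed to leave a set sharing one feature value that the removed segment lacks, so /ɖ/ is the odd one out.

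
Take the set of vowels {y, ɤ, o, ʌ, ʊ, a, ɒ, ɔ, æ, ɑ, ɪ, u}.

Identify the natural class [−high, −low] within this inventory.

ɤ, o, ʌ, ɔ

Checking each segment against [−high], [−low]: /ɤ/ (mid back unrounded tense vowel), /o/ (mid back rounded tense vowel), /ʌ/ (mid back unrounded lax vowel), /ɔ/ (mid back rounded lax vowel) satisfy every feature; every other segment in the inventory fails at least one.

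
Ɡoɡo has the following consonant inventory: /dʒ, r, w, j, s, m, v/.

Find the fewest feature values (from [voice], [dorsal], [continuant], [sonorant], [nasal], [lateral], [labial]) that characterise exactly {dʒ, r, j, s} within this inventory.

[-labial]

The target set is precisely the extension of [-labial] in this inventory.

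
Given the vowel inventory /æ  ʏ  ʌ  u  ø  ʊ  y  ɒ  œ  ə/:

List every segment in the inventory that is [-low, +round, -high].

Checking each segment against [-low], [+round], [-high]: /ø/ (mid front rounded tense vowel), /œ/ (mid front rounded lax vowel) satisfy every feature; every other segment in the inventory fails at least one.

ø, œ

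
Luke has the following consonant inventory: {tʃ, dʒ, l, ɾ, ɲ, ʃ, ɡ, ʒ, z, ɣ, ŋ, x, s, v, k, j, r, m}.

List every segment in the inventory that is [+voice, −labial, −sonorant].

dʒ, ɡ, ʒ, z, ɣ

Among the inventory, the [+voice] segments are /dʒ, l, ɾ, ɲ, ɡ, ʒ, z, ɣ, ŋ, v, j, r, m/.
Among these, [−labial] gives /dʒ, l, ɾ, ɲ, ɡ, ʒ, z, ɣ, ŋ, j, r/.
Then [−sonorant] leaves /dʒ, ɡ, ʒ, z, ɣ/.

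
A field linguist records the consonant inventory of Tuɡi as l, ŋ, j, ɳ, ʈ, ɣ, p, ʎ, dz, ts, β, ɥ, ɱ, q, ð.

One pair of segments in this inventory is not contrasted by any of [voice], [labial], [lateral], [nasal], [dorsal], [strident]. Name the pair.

Both /ɣ/ and /j/ are [+voice], [−labial], [−lateral], [−nasal], [+dorsal], [−strident]. Since the list omits [sonorant] and [back] — which do distinguish the voiced velar fricative from the palatal glide — this pair collapses; all other pairs remain distinct.

ɣ, j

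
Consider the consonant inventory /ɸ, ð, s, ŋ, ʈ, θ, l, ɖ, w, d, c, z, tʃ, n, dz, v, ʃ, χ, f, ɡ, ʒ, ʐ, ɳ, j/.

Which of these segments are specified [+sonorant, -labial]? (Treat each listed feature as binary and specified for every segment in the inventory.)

Eliminate segments failing any feature: /ɸ, ð, s, ʈ, θ, ɖ, d, c, z, tʃ, dz, v, ʃ, χ, f, ɡ, ʒ, ʐ/ are [-sonorant]; /w/ is [+labial]. The remaining /ŋ, l, n, ɳ, j/ satisfy [+sonorant], [-labial].

ŋ, l, n, ɳ, j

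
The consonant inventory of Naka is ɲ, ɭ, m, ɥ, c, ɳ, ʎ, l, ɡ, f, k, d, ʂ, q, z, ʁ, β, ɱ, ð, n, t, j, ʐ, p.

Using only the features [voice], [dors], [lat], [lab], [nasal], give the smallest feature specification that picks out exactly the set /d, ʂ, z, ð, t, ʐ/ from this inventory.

Every target segment is [−nasal], [−lateral], [−labial], [−dorsal]; each remaining inventory member fails at least one of these. Each conjunct is needed — [−lateral, −labial, −dorsal] alone would also admit /ɳ, n/; [−nasal, −labial, −dorsal] alone would also admit /ɭ, l/; [−nasal, −lateral, −dorsal] alone would also admit /f, β, p/; [−nasal, −lateral, −labial] alone would also admit /c, ɡ, k, q, …/ — and no other combination of three listed features has exactly this extension, so four is the minimum.

[−nasal, −lat, −lab, −dors]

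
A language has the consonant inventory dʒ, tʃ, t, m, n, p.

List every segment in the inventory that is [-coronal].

m, p

The [-coronal] segments here are /m, p/; the remaining /dʒ, tʃ, t, n/ are [+coronal].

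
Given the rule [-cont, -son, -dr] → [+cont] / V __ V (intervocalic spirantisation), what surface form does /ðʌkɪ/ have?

[ðʌxɪ]

Only /k/ occurs between two vowels (/ʌ/ __ /ɪ/) and matches the structural description. It is a voiceless velar stop, so [-cont, -son, -dr] holds; changing it to [+continuant] with all other features held fixed yields /x/ (voiceless velar fricative). No other segment meets both the structural description and the environment, so the output is [ðʌxɪ].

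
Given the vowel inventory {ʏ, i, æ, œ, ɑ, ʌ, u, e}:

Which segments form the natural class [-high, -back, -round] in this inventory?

æ, e

Eliminate segments failing any feature: /ʏ, i, u/ are [+high]; /œ/ is [+round]; /ɑ, ʌ/ are [+back]. The remaining /æ, e/ satisfy [-high], [-back], [-round].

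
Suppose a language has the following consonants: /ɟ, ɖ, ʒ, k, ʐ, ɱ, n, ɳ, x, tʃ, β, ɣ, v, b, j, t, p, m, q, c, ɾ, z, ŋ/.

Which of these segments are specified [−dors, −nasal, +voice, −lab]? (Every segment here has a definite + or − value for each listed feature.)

The [−dorsal] segments are /ɖ, ʒ, ʐ, ɱ, n, ɳ, tʃ, β, v, b, t, p, m, ɾ, z/.
Among these, [−nasal] gives /ɖ, ʒ, ʐ, tʃ, β, v, b, t, p, ɾ, z/.
Of those, [+voice] gives /ɖ, ʒ, ʐ, β, v, b, ɾ, z/.
Within that set, [−labial] leaves /ɖ, ʒ, ʐ, ɾ, z/.

ɖ, ʒ, ʐ, ɾ, z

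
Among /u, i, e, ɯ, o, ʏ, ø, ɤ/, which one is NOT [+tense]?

ʏ

Every segment except /ʏ/ is [+tense]. /ʏ/ (high front rounded lax vowel) is [−tense], so it is the exception.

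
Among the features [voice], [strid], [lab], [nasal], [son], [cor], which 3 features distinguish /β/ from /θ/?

/β/ (voiced bilabial fricative) and /θ/ (voiceless dental fricative) agree on [−strident], [−nasal], [−sonorant]. They differ on [voice] (/β/ [+], /θ/ [−]), [labial] (/β/ [+], /θ/ [−]), [coronal] (/β/ [−], /θ/ [+]).

[voice], [labial], [coronal]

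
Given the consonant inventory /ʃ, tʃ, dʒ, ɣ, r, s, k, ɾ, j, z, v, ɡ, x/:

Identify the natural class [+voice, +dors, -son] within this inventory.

Checking each segment against [+voice], [+dorsal], [-sonorant]: /ɣ/ (voiced velar fricative), /ɡ/ (voiced velar stop) satisfy every feature; every other segment in the inventory fails at least one.

ɣ, ɡ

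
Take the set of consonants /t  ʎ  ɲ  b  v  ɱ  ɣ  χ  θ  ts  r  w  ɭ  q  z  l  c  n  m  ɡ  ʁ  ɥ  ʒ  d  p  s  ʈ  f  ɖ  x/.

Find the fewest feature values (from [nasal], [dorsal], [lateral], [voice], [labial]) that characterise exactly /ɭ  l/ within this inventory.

[+lateral, -dorsal]

/ɭ, l/ are all [+lateral], [-dorsal], and no other segment in the inventory matches both values. Dropping any one of them over-generates: [-dorsal] alone would also admit /t, b, v, ɱ, …/; [+lateral] alone would also admit /ʎ/. No other single listed feature picks out exactly this set either, so fewer than two features will not do.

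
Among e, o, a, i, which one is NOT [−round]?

/o/ is the mid back rounded tense vowel, which is [+round]; the rest — /i, a, e/ — are [−round].

o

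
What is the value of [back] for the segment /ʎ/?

[−back]

/ʎ/ is the palatal lateral approximant, hence [−back].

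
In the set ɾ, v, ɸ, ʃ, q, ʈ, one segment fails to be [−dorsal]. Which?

q

/q/ is the voiceless uvular stop, which is [+dorsal]; the rest — /ʃ, ɾ, ʈ, ɸ, v/ — are [−dorsal].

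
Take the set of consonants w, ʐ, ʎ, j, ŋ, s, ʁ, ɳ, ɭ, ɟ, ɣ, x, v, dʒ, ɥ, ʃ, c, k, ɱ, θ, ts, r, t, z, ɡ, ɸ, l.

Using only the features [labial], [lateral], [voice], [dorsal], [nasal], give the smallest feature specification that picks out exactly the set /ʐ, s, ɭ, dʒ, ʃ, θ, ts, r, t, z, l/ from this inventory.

The class [−nasal], [−labial], [−dorsal] has exactly /ʐ, s, ɭ, dʒ, ʃ, θ, ts, r, t, z, l/ as its extension in this inventory. No smaller conjunction from the listed features achieves this: [−labial, −dorsal] alone would also admit /ɳ/; [−nasal, −dorsal] alone would also admit /v, ɸ/; [−nasal, −labial] alone would also admit /ʎ, j, ʁ, ɟ, …/; and checking the remaining two-feature bundles turns up none with this extension.

[−nasal, −labial, −dorsal]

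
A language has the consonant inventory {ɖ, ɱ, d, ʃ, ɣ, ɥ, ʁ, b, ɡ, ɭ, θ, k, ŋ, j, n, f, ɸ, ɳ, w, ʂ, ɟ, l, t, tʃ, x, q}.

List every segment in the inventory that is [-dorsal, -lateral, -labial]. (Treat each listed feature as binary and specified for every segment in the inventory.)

Eliminate segments failing any feature: /ɱ, b, f, ɸ/ are [+labial]; /ɣ, ɥ, ʁ, ɡ, k, ŋ, j, w, ɟ, x, q/ are [+dorsal]; /ɭ, l/ are [+lateral]. The remaining /ɖ, d, ʃ, θ, n, ɳ, ʂ, t, tʃ/ satisfy [-dorsal], [-lateral], [-labial].

ɖ, d, ʃ, θ, n, ɳ, ʂ, t, tʃ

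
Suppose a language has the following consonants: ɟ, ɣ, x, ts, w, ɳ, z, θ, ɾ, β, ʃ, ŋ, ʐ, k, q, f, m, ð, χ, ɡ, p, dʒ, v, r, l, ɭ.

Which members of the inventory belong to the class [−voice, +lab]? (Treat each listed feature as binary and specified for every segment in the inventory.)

f, p

Eliminate segments failing any feature: /ɟ, ɣ, w, ɳ, z, ɾ, β, ŋ, ʐ, m, ð, ɡ, dʒ, v, r, l, ɭ/ are [+voice]; /x, ts, θ, ʃ, k, q, χ/ are [−labial]. The remaining /f, p/ satisfy [−voice], [+labial].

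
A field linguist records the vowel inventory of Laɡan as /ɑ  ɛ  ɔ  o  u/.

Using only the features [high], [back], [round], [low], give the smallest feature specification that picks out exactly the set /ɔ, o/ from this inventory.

/ɔ, o/ are all [−high], [+round], and no other segment in the inventory matches both values. Dropping any one of them over-generates: [+round] alone would also admit /u/; [−high] alone would also admit /ɑ, ɛ/. No other single listed feature picks out exactly this set either, so fewer than two features will not do.

[−high, +round]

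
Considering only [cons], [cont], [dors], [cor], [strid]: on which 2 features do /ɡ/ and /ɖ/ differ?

The two segments share [+consonantal], [-continuant], [-strident]. The only features from the list on which they differ: /ɡ/ is [-coronal] while /ɖ/ is [+coronal]; /ɡ/ is [+dorsal] while /ɖ/ is [-dorsal].

[coronal], [dorsal]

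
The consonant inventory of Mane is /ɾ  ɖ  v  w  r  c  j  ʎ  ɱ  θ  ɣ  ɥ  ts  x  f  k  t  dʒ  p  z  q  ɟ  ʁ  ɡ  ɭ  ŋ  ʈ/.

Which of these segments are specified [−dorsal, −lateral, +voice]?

ɾ, ɖ, v, r, ɱ, dʒ, z

First, the [−dorsal] segments are /ɾ, ɖ, v, r, ɱ, θ, ts, f, t, dʒ, p, z, ɭ, ʈ/.
Intersecting with [−lateral] gives /ɾ, ɖ, v, r, ɱ, θ, ts, f, t, dʒ, p, z, ʈ/.
Within that set, [+voice] leaves /ɾ, ɖ, v, r, ɱ, dʒ, z/.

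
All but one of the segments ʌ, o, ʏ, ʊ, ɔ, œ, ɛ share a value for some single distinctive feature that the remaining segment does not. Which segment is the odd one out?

o

[tense] groups all but one: /ɛ, œ, ʊ, ɔ, ʏ, ʌ/ share [-tense] while /o/ (mid back rounded tense vowel) alone is [+tense]. Removing any other segment would not leave a single-feature class that excludes it.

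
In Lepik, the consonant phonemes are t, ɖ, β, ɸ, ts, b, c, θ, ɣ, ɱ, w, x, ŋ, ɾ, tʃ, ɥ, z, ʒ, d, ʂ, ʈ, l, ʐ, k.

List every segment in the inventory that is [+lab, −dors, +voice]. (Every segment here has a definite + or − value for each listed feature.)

β, b, ɱ

Eliminate segments failing any feature: /t, ɖ, ts, c, θ, ɣ, x, ŋ, ɾ, tʃ, z, ʒ, d, ʂ, ʈ, l, ʐ, k/ are [−labial]; /ɸ/ is [−voice]; /w, ɥ/ are [+dorsal]. The remaining /β, b, ɱ/ satisfy [+labial], [−dorsal], [+voice].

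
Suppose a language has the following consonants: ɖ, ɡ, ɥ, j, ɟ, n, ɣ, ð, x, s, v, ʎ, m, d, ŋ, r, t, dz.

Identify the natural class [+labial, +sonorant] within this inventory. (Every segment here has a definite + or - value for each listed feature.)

ɥ, m

Eliminate segments failing any feature: /ɖ, ɡ, j, ɟ, n, ɣ, ð, x, s, ʎ, d, ŋ, r, t, dz/ are [-labial]; /v/ is [-sonorant]. The remaining /ɥ, m/ satisfy [+labial], [+sonorant].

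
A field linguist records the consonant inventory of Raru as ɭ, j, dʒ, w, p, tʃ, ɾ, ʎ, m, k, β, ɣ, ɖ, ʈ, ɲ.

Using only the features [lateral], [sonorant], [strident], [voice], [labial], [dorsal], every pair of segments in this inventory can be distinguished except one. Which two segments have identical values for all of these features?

j, ɲ

Both /j/ and /ɲ/ are [-lateral], [+sonorant], [-strident], [+voice], [-labial], [+dorsal]. Since the list omits [nasal] and [continuant] — which do distinguish the palatal glide from the palatal nasal — this pair collapses; all other pairs remain distinct.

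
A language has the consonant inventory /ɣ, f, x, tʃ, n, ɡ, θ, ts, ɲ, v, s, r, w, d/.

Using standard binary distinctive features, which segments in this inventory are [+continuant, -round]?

Checking each segment against [+continuant], [-round]: /ɣ/ (voiced velar fricative), /f/ (voiceless labiodental fricative), /x/ (voiceless velar fricative), /θ/ (voiceless dental fricative), /v/ (voiced labiodental fricative), /s/ (voiceless alveolar fricative), among others, satisfy every feature; every other segment in the inventory fails at least one.

ɣ, f, x, θ, v, s, r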